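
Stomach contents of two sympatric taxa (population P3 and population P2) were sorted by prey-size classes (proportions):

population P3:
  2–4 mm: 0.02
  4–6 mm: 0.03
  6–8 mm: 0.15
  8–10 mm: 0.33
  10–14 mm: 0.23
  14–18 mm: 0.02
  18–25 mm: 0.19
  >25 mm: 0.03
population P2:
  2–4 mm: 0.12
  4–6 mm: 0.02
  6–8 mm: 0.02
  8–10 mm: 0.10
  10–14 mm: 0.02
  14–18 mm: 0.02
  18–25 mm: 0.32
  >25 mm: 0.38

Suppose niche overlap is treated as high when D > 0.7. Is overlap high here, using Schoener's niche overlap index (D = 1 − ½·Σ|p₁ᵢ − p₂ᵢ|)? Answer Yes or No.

Σ|p₁ᵢ − p₂ᵢ| = 0.10 + 0.01 + 0.13 + 0.23 + 0.21 + 0.00 + 0.13 + 0.35 = 1.16
D = 1 − ½ × 1.16 = 1 − 0.580 = 0.4200
D = 0.4200 < 0.7 → No.

No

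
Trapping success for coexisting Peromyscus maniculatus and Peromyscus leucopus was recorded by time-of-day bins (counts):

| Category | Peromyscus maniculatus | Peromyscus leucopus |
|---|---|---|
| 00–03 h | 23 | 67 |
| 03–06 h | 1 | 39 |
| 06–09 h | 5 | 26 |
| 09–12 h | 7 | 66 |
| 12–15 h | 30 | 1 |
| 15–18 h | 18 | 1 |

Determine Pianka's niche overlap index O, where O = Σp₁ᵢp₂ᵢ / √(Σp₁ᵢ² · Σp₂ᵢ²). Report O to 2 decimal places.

0.49

Proportions for Peromyscus maniculatus (n=84): 23/84=0.2738, 1/84=0.0119, 5/84=0.0595, 7/84=0.0833, 30/84=0.3571, 18/84=0.2143
Proportions for Peromyscus leucopus (n=200): 67/200=0.3350, 39/200=0.1950, 26/200=0.1300, 66/200=0.3300, 1/200=0.0050, 1/200=0.0050
Σ p₁ᵢp₂ᵢ = 0.091723 + 0.002321 + 0.007735 + 0.027489 + 0.001786 + 0.001072 = 0.132126
Σp_1ᵢ² = 0.2738² + 0.0119² + 0.0595² + 0.0833² + 0.3571² + 0.2143² = 0.074966 + 0.000142 + 0.003540 + 0.006939 + 0.127520 + 0.045924 = 0.259031
Σp_2ᵢ² = 0.3350² + 0.1950² + 0.1300² + 0.3300² + 0.0050² + 0.0050² = 0.112225 + 0.038025 + 0.016900 + 0.108900 + 0.000025 + 0.000025 = 0.276100
O = 0.132126 / √(0.259031 × 0.276100) = 0.132126 / 0.2674294 = 0.4941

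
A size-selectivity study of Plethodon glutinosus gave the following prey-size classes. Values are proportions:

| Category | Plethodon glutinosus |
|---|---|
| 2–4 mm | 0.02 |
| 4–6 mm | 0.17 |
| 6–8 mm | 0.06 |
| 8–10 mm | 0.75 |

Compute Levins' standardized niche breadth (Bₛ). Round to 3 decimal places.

0.227

Σpᵢ² = 0.02² + 0.17² + 0.06² + 0.75² = 0.0004 + 0.0289 + 0.0036 + 0.5625 = 0.5954
B = 1 / 0.5954 = 1.67954
Bₛ = (B − 1)/(n − 1) = (1.67954 − 1)/(4 − 1) = 0.67954/3 = 0.22651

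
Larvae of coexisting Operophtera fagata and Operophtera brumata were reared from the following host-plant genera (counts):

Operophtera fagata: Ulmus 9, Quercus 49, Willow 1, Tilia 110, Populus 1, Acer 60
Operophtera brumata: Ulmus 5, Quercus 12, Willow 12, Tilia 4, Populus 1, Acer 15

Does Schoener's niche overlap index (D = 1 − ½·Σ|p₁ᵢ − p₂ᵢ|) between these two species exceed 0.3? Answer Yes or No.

Yes

Proportions for Operophtera fagata (n=230): 9/230=0.0391, 49/230=0.2130, 1/230=0.0043, 110/230=0.4783, 1/230=0.0043, 60/230=0.2609
Proportions for Operophtera brumata (n=49): 5/49=0.1020, 12/49=0.2449, 12/49=0.2449, 4/49=0.0816, 1/49=0.0204, 15/49=0.3061
Σ|p₁ᵢ − p₂ᵢ| = 0.0629 + 0.0319 + 0.2406 + 0.3967 + 0.0161 + 0.0452 = 0.7934
D = 1 − ½ × 0.7934 = 1 − 0.39670 = 0.60330
D = 0.60330 > 0.3 → Yes.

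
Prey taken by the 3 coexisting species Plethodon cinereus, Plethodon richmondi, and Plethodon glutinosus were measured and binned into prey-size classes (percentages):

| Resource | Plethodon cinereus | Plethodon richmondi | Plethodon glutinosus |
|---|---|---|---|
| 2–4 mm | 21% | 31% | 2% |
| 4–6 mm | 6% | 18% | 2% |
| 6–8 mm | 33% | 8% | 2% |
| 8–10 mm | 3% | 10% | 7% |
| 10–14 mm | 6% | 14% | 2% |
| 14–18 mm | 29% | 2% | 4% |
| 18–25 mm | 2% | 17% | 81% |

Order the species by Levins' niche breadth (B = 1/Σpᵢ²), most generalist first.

Convert percentages to proportions (divide by 100).
Σp_cineᵢ² = 0.21² + 0.06² + 0.33² + 0.03² + 0.06² + 0.29² + 0.02² = 0.0441 + 0.0036 + 0.1089 + 0.0009 + 0.0036 + 0.0841 + 0.0004 = 0.2456
B_cine = 1 / 0.2456 = 4.0717
Σp_richᵢ² = 0.31² + 0.18² + 0.08² + 0.10² + 0.14² + 0.02² + 0.17² = 0.0961 + 0.0324 + 0.0064 + 0.0100 + 0.0196 + 0.0004 + 0.0289 = 0.1938
B_rich = 1 / 0.1938 = 5.1600
Σp_glutᵢ² = 0.02² + 0.02² + 0.02² + 0.07² + 0.02² + 0.04² + 0.81² = 0.0004 + 0.0004 + 0.0004 + 0.0049 + 0.0004 + 0.0016 + 0.6561 = 0.6642
B_glut = 1 / 0.6642 = 1.5056
Ranking by B (broadest → narrowest): Plethodon richmondi (5.16) > Plethodon cinereus (4.07) > Plethodon glutinosus (1.51)

Plethodon richmondi > Plethodon cinereus > Plethodon glutinosus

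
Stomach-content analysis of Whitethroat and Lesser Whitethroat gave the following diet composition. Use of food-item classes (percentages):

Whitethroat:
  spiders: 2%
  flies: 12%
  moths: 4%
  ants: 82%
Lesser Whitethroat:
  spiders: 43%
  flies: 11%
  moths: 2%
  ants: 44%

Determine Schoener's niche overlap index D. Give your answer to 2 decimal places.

Convert percentages to proportions (divide by 100).
Σ|p₁ᵢ − p₂ᵢ| = 0.41 + 0.01 + 0.02 + 0.38 = 0.82
D = 1 − ½ × 0.82 = 1 − 0.410 = 0.5900

0.59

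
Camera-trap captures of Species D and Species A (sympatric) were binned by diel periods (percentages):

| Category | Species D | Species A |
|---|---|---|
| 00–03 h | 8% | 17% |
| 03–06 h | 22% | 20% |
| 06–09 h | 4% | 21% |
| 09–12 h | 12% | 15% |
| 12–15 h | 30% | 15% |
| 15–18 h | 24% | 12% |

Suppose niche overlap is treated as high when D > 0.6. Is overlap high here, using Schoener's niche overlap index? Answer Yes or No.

Convert percentages to proportions (divide by 100).
Σ|p₁ᵢ − p₂ᵢ| = 0.09 + 0.02 + 0.17 + 0.03 + 0.15 + 0.12 = 0.58
D = 1 − ½ × 0.58 = 1 − 0.290 = 0.7100
D = 0.7100 > 0.6 → Yes.

Yes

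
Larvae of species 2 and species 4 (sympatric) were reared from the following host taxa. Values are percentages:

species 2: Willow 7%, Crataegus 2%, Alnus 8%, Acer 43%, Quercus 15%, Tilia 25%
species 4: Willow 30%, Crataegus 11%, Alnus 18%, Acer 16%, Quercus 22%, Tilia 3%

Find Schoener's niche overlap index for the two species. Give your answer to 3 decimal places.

Convert percentages to proportions (divide by 100).
Σ|p₁ᵢ − p₂ᵢ| = 0.23 + 0.09 + 0.10 + 0.27 + 0.07 + 0.22 = 0.98
D = 1 − ½ × 0.98 = 1 − 0.490 = 0.51000

0.510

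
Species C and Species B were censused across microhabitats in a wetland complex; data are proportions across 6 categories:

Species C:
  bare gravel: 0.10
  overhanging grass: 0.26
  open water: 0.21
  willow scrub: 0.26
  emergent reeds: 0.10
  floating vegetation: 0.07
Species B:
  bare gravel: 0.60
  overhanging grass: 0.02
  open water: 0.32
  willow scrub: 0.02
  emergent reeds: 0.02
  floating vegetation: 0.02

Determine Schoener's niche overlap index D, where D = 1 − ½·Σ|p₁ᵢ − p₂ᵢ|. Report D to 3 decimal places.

Σ|p₁ᵢ − p₂ᵢ| = 0.50 + 0.24 + 0.11 + 0.24 + 0.08 + 0.05 = 1.22
D = 1 − ½ × 1.22 = 1 − 0.610 = 0.39000

0.390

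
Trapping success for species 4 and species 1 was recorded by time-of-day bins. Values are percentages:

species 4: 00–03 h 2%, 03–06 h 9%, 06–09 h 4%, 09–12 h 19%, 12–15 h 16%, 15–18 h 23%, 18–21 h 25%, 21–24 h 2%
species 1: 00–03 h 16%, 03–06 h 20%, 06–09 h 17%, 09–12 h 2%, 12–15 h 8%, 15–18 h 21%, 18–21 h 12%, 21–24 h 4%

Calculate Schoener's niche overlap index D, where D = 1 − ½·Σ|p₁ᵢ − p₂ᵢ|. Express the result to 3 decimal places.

0.600

Convert percentages to proportions (divide by 100).
Σ|p₁ᵢ − p₂ᵢ| = 0.14 + 0.11 + 0.13 + 0.17 + 0.08 + 0.02 + 0.13 + 0.02 = 0.80
D = 1 − ½ × 0.80 = 1 − 0.400 = 0.60000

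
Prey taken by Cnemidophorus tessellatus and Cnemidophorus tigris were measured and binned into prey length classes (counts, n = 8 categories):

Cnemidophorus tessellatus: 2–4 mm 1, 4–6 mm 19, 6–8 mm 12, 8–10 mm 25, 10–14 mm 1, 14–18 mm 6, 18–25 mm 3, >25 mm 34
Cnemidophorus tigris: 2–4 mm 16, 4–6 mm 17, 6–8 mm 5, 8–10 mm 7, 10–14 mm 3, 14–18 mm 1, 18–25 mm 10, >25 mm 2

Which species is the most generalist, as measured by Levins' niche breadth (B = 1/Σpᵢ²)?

Cnemidophorus tigris

Proportions for Cnemidophorus tessellatus (n=101): 1/101=0.0099, 19/101=0.1881, 12/101=0.1188, 25/101=0.2475, 1/101=0.0099, 6/101=0.0594, 3/101=0.0297, 34/101=0.3366
Proportions for Cnemidophorus tigris (n=61): 16/61=0.2623, 17/61=0.2787, 5/61=0.0820, 7/61=0.1148, 3/61=0.0492, 1/61=0.0164, 10/61=0.1639, 2/61=0.0328
Σp_tessᵢ² = 0.0099² + 0.1881² + 0.1188² + 0.2475² + 0.0099² + 0.0594² + 0.0297² + 0.3366² = 0.000098 + 0.035382 + 0.014113 + 0.061256 + 0.000098 + 0.003528 + 0.000882 + 0.113300 = 0.228657
B_tess = 1 / 0.228657 = 4.3734
Σp_tigrᵢ² = 0.2623² + 0.2787² + 0.0820² + 0.1148² + 0.0492² + 0.0164² + 0.1639² + 0.0328² = 0.068801 + 0.077674 + 0.006724 + 0.013179 + 0.002421 + 0.000269 + 0.026863 + 0.001076 = 0.197007
B_tigr = 1 / 0.197007 = 5.0760
Highest B → broadest niche (most generalist): Cnemidophorus tigris (B = 5.08).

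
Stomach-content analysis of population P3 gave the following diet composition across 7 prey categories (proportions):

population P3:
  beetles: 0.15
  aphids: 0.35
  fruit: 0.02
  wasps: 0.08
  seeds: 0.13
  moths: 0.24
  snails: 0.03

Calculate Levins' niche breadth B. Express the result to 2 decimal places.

Σpᵢ² = 0.15² + 0.35² + 0.02² + 0.08² + 0.13² + 0.24² + 0.03² = 0.0225 + 0.1225 + 0.0004 + 0.0064 + 0.0169 + 0.0576 + 0.0009 = 0.2272
B = 1 / 0.2272 = 4.4014

4.40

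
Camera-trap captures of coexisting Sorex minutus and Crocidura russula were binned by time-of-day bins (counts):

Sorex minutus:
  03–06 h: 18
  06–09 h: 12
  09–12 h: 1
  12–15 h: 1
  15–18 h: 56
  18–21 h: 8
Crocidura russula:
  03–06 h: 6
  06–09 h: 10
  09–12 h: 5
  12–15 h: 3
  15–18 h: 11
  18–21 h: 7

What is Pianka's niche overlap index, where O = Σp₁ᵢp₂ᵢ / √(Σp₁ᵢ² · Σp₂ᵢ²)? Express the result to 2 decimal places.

0.81

Proportions for Sorex minutus (n=96): 18/96=0.1875, 12/96=0.1250, 1/96=0.0104, 1/96=0.0104, 56/96=0.5833, 8/96=0.0833
Proportions for Crocidura russula (n=42): 6/42=0.1429, 10/42=0.2381, 5/42=0.1190, 3/42=0.0714, 11/42=0.2619, 7/42=0.1667
Σ p₁ᵢp₂ᵢ = 0.026794 + 0.029763 + 0.001238 + 0.000743 + 0.152766 + 0.013886 = 0.225190
Σp_1ᵢ² = 0.1875² + 0.1250² + 0.0104² + 0.0104² + 0.5833² + 0.0833² = 0.035156 + 0.015625 + 0.000108 + 0.000108 + 0.340239 + 0.006939 = 0.398175
Σp_2ᵢ² = 0.1429² + 0.2381² + 0.1190² + 0.0714² + 0.2619² + 0.1667² = 0.020420 + 0.056692 + 0.014161 + 0.005098 + 0.068592 + 0.027789 = 0.192752
O = 0.225190 / √(0.398175 × 0.192752) = 0.225190 / 0.2770361 = 0.8129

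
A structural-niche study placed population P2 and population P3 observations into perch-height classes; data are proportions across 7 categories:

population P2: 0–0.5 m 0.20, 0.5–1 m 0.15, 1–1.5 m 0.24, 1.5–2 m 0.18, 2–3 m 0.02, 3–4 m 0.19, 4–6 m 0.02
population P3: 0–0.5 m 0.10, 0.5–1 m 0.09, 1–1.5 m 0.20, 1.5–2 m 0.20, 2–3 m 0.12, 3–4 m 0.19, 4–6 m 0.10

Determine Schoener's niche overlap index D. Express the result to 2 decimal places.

Σ|p₁ᵢ − p₂ᵢ| = 0.10 + 0.06 + 0.04 + 0.02 + 0.10 + 0.00 + 0.08 = 0.40
D = 1 − ½ × 0.40 = 1 − 0.200 = 0.8000

0.80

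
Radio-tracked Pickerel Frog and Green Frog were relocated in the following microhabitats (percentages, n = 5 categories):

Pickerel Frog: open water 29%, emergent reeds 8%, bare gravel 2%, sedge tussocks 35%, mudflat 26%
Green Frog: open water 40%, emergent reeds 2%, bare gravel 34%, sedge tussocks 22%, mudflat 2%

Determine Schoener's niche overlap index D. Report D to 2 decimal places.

Convert percentages to proportions (divide by 100).
Σ|p₁ᵢ − p₂ᵢ| = 0.11 + 0.06 + 0.32 + 0.13 + 0.24 = 0.86
D = 1 − ½ × 0.86 = 1 − 0.430 = 0.5700

0.57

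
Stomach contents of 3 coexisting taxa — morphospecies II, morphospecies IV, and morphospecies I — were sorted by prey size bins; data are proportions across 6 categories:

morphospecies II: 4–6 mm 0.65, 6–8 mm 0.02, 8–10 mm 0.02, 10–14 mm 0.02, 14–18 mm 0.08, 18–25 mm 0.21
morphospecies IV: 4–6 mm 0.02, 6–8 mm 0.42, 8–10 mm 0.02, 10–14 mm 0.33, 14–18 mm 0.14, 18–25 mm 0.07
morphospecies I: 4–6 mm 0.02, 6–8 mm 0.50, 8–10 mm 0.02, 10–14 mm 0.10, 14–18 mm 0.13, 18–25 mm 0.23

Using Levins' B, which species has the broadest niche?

morphospecies IV

Σp_IIᵢ² = 0.65² + 0.02² + 0.02² + 0.02² + 0.08² + 0.21² = 0.4225 + 0.0004 + 0.0004 + 0.0004 + 0.0064 + 0.0441 = 0.4742
B_II = 1 / 0.4742 = 2.1088
Σp_IVᵢ² = 0.02² + 0.42² + 0.02² + 0.33² + 0.14² + 0.07² = 0.0004 + 0.1764 + 0.0004 + 0.1089 + 0.0196 + 0.0049 = 0.3106
B_IV = 1 / 0.3106 = 3.2196
Σp_Iᵢ² = 0.02² + 0.50² + 0.02² + 0.10² + 0.13² + 0.23² = 0.0004 + 0.2500 + 0.0004 + 0.0100 + 0.0169 + 0.0529 = 0.3306
B_I = 1 / 0.3306 = 3.0248
Highest B → broadest niche (most generalist): morphospecies IV (B = 3.22).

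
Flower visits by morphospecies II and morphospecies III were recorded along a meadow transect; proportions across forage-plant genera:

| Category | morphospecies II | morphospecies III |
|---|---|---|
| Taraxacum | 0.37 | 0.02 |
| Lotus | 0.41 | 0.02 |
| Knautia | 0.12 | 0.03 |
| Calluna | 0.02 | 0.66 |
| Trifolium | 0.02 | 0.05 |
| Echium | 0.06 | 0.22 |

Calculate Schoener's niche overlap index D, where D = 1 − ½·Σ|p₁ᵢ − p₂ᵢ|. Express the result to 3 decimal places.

0.170

Σ|p₁ᵢ − p₂ᵢ| = 0.35 + 0.39 + 0.09 + 0.64 + 0.03 + 0.16 = 1.66
D = 1 − ½ × 1.66 = 1 − 0.830 = 0.17000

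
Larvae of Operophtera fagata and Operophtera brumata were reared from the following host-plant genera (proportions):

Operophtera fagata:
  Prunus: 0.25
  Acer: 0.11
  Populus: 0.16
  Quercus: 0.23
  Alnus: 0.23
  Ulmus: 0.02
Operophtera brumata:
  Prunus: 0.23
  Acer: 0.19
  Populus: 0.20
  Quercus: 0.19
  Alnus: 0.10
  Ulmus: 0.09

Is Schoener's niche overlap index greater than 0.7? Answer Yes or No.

Σ|p₁ᵢ − p₂ᵢ| = 0.02 + 0.08 + 0.04 + 0.04 + 0.13 + 0.07 = 0.38
D = 1 − ½ × 0.38 = 1 − 0.190 = 0.8100
D = 0.8100 > 0.7 → Yes.

Yes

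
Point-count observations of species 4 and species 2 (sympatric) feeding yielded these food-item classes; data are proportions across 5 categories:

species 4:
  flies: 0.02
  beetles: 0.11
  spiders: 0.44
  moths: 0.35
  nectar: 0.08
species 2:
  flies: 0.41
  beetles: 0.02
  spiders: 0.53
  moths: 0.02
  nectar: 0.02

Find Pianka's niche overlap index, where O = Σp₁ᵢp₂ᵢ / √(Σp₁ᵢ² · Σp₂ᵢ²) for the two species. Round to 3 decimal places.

0.649

Σ p₁ᵢp₂ᵢ = 0.0082 + 0.0022 + 0.2332 + 0.0070 + 0.0016 = 0.2522
Σp_1ᵢ² = 0.02² + 0.11² + 0.44² + 0.35² + 0.08² = 0.0004 + 0.0121 + 0.1936 + 0.1225 + 0.0064 = 0.3350
Σp_2ᵢ² = 0.41² + 0.02² + 0.53² + 0.02² + 0.02² = 0.1681 + 0.0004 + 0.2809 + 0.0004 + 0.0004 = 0.4502
O = 0.2522 / √(0.3350 × 0.4502) = 0.2522 / 0.388352 = 0.64941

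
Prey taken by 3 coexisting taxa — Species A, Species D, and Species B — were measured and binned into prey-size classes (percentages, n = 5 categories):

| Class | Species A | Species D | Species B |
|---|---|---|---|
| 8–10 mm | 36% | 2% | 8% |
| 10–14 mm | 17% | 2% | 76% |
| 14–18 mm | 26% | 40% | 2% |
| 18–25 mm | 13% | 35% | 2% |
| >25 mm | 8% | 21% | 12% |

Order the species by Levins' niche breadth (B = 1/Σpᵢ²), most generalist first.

Species A > Species D > Species B

Convert percentages to proportions (divide by 100).
Σp_Aᵢ² = 0.36² + 0.17² + 0.26² + 0.13² + 0.08² = 0.1296 + 0.0289 + 0.0676 + 0.0169 + 0.0064 = 0.2494
B_A = 1 / 0.2494 = 4.0096
Σp_Dᵢ² = 0.02² + 0.02² + 0.40² + 0.35² + 0.21² = 0.0004 + 0.0004 + 0.1600 + 0.1225 + 0.0441 = 0.3274
B_D = 1 / 0.3274 = 3.0544
Σp_Bᵢ² = 0.08² + 0.76² + 0.02² + 0.02² + 0.12² = 0.0064 + 0.5776 + 0.0004 + 0.0004 + 0.0144 = 0.5992
B_B = 1 / 0.5992 = 1.6689
Ranking by B (broadest → narrowest): Species A (4.01) > Species D (3.05) > Species B (1.67)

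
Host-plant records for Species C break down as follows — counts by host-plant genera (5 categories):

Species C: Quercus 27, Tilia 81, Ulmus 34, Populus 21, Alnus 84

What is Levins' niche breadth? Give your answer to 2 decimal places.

Proportions for Species C (n=247): 27/247=0.1093, 81/247=0.3279, 34/247=0.1377, 21/247=0.0850, 84/247=0.3401
Σpᵢ² = 0.1093² + 0.3279² + 0.1377² + 0.0850² + 0.3401² = 0.011946 + 0.107518 + 0.018961 + 0.007225 + 0.115668 = 0.261318
B = 1 / 0.261318 = 3.8268

3.83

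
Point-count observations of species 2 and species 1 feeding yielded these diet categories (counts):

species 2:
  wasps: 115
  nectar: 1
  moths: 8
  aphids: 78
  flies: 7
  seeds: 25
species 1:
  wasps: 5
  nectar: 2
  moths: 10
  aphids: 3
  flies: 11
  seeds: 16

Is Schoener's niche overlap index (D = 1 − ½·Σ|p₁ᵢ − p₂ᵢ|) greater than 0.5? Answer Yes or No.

No

Proportions for species 2 (n=234): 115/234=0.4915, 1/234=0.0043, 8/234=0.0342, 78/234=0.3333, 7/234=0.0299, 25/234=0.1068
Proportions for species 1 (n=47): 5/47=0.1064, 2/47=0.0426, 10/47=0.2128, 3/47=0.0638, 11/47=0.2340, 16/47=0.3404
Σ|p₁ᵢ − p₂ᵢ| = 0.3851 + 0.0383 + 0.1786 + 0.2695 + 0.2041 + 0.2336 = 1.3092
D = 1 − ½ × 1.3092 = 1 − 0.65460 = 0.34540
D = 0.34540 < 0.5 → No.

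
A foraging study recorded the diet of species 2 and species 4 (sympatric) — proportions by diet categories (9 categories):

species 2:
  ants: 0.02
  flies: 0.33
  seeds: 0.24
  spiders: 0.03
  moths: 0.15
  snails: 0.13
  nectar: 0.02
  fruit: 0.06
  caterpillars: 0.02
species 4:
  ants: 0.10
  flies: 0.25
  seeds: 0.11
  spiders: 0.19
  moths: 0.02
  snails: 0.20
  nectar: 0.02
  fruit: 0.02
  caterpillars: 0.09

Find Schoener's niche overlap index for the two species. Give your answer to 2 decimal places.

Σ|p₁ᵢ − p₂ᵢ| = 0.08 + 0.08 + 0.13 + 0.16 + 0.13 + 0.07 + 0.00 + 0.04 + 0.07 = 0.76
D = 1 − ½ × 0.76 = 1 − 0.380 = 0.6200

0.62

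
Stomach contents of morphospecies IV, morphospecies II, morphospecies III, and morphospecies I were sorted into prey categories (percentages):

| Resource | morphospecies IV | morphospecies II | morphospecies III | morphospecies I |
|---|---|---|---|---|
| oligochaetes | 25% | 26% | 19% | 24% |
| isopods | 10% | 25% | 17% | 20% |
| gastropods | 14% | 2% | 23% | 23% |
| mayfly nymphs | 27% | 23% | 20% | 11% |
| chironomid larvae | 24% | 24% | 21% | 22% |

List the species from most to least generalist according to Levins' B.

morphospecies III > morphospecies I > morphospecies IV > morphospecies II

Convert percentages to proportions (divide by 100).
Σp_IVᵢ² = 0.25² + 0.10² + 0.14² + 0.27² + 0.24² = 0.0625 + 0.0100 + 0.0196 + 0.0729 + 0.0576 = 0.2226
B_IV = 1 / 0.2226 = 4.4924
Σp_IIᵢ² = 0.26² + 0.25² + 0.02² + 0.23² + 0.24² = 0.0676 + 0.0625 + 0.0004 + 0.0529 + 0.0576 = 0.2410
B_II = 1 / 0.2410 = 4.1494
Σp_IIIᵢ² = 0.19² + 0.17² + 0.23² + 0.20² + 0.21² = 0.0361 + 0.0289 + 0.0529 + 0.0400 + 0.0441 = 0.2020
B_III = 1 / 0.2020 = 4.9505
Σp_Iᵢ² = 0.24² + 0.20² + 0.23² + 0.11² + 0.22² = 0.0576 + 0.0400 + 0.0529 + 0.0121 + 0.0484 = 0.2110
B_I = 1 / 0.2110 = 4.7393
Ranking by B (broadest → narrowest): morphospecies III (4.95) > morphospecies I (4.74) > morphospecies IV (4.49) > morphospecies II (4.15)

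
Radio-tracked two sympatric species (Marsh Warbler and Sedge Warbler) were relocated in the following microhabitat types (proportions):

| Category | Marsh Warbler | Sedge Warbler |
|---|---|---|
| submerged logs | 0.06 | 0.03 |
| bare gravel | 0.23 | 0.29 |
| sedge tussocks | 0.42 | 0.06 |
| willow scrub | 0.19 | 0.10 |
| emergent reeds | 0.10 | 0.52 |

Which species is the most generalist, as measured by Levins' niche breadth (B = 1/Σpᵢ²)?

Marsh Warbler

Σp_Marsᵢ² = 0.06² + 0.23² + 0.42² + 0.19² + 0.10² = 0.0036 + 0.0529 + 0.1764 + 0.0361 + 0.0100 = 0.2790
B_Mars = 1 / 0.2790 = 3.5842
Σp_Sedgᵢ² = 0.03² + 0.29² + 0.06² + 0.10² + 0.52² = 0.0009 + 0.0841 + 0.0036 + 0.0100 + 0.2704 = 0.3690
B_Sedg = 1 / 0.3690 = 2.7100
Highest B → broadest niche (most generalist): Marsh Warbler (B = 3.58).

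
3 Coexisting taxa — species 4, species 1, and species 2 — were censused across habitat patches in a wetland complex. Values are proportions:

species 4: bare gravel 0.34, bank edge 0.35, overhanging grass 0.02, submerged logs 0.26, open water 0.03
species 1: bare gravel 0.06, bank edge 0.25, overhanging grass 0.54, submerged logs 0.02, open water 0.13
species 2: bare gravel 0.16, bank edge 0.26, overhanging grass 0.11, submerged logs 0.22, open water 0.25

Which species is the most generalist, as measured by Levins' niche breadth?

species 2

Σp_4ᵢ² = 0.34² + 0.35² + 0.02² + 0.26² + 0.03² = 0.1156 + 0.1225 + 0.0004 + 0.0676 + 0.0009 = 0.3070
B_4 = 1 / 0.3070 = 3.2573
Σp_1ᵢ² = 0.06² + 0.25² + 0.54² + 0.02² + 0.13² = 0.0036 + 0.0625 + 0.2916 + 0.0004 + 0.0169 = 0.3750
B_1 = 1 / 0.3750 = 2.6667
Σp_2ᵢ² = 0.16² + 0.26² + 0.11² + 0.22² + 0.25² = 0.0256 + 0.0676 + 0.0121 + 0.0484 + 0.0625 = 0.2162
B_2 = 1 / 0.2162 = 4.6253
Highest B → broadest niche (most generalist): species 2 (B = 4.63).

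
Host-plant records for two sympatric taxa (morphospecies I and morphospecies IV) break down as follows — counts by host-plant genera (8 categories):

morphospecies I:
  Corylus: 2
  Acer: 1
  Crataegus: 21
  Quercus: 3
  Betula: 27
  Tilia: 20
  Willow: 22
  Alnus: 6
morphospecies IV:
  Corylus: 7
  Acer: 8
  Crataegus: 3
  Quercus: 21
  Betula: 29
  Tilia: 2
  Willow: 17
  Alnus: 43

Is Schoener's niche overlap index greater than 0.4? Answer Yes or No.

Proportions for morphospecies I (n=102): 2/102=0.0196, 1/102=0.0098, 21/102=0.2059, 3/102=0.0294, 27/102=0.2647, 20/102=0.1961, 22/102=0.2157, 6/102=0.0588
Proportions for morphospecies IV (n=130): 7/130=0.0538, 8/130=0.0615, 3/130=0.0231, 21/130=0.1615, 29/130=0.2231, 2/130=0.0154, 17/130=0.1308, 43/130=0.3308
Σ|p₁ᵢ − p₂ᵢ| = 0.0342 + 0.0517 + 0.1828 + 0.1321 + 0.0416 + 0.1807 + 0.0849 + 0.2720 = 0.9800
D = 1 − ½ × 0.9800 = 1 − 0.49000 = 0.51000
D = 0.51000 > 0.4 → Yes.

Yes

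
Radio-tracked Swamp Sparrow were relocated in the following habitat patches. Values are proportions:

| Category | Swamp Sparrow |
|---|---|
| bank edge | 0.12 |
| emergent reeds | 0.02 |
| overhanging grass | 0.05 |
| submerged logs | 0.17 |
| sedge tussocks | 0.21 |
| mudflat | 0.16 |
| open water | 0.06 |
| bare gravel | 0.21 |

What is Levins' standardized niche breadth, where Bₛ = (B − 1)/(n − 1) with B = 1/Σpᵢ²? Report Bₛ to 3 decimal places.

0.730

Σpᵢ² = 0.12² + 0.02² + 0.05² + 0.17² + 0.21² + 0.16² + 0.06² + 0.21² = 0.0144 + 0.0004 + 0.0025 + 0.0289 + 0.0441 + 0.0256 + 0.0036 + 0.0441 = 0.1636
B = 1 / 0.1636 = 6.11247
Bₛ = (B − 1)/(n − 1) = (6.11247 − 1)/(8 − 1) = 5.11247/7 = 0.73035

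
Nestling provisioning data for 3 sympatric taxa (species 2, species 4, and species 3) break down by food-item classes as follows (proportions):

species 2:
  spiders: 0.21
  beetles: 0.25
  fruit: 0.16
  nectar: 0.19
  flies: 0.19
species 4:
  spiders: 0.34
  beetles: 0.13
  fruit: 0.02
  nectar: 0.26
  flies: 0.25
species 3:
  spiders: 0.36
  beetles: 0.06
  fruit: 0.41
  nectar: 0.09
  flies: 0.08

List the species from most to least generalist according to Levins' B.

Σp_2ᵢ² = 0.21² + 0.25² + 0.16² + 0.19² + 0.19² = 0.0441 + 0.0625 + 0.0256 + 0.0361 + 0.0361 = 0.2044
B_2 = 1 / 0.2044 = 4.8924
Σp_4ᵢ² = 0.34² + 0.13² + 0.02² + 0.26² + 0.25² = 0.1156 + 0.0169 + 0.0004 + 0.0676 + 0.0625 = 0.2630
B_4 = 1 / 0.2630 = 3.8023
Σp_3ᵢ² = 0.36² + 0.06² + 0.41² + 0.09² + 0.08² = 0.1296 + 0.0036 + 0.1681 + 0.0081 + 0.0064 = 0.3158
B_3 = 1 / 0.3158 = 3.1666
Ranking by B (broadest → narrowest): species 2 (4.89) > species 4 (3.80) > species 3 (3.17)

species 2 > species 4 > species 3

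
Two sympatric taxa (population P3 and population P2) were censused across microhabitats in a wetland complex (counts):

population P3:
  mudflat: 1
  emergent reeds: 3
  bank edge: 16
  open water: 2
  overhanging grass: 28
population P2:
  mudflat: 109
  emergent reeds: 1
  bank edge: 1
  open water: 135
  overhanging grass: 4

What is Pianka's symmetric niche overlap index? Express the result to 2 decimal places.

Proportions for population P3 (n=50): 1/50=0.0200, 3/50=0.0600, 16/50=0.3200, 2/50=0.0400, 28/50=0.5600
Proportions for population P2 (n=250): 109/250=0.4360, 1/250=0.0040, 1/250=0.0040, 135/250=0.5400, 4/250=0.0160
Σ p₁ᵢp₂ᵢ = 0.008720 + 0.000240 + 0.001280 + 0.021600 + 0.008960 = 0.040800
Σp_1ᵢ² = 0.0200² + 0.0600² + 0.3200² + 0.0400² + 0.5600² = 0.000400 + 0.003600 + 0.102400 + 0.001600 + 0.313600 = 0.421600
Σp_2ᵢ² = 0.4360² + 0.0040² + 0.0040² + 0.5400² + 0.0160² = 0.190096 + 0.000016 + 0.000016 + 0.291600 + 0.000256 = 0.481984
O = 0.040800 / √(0.421600 × 0.481984) = 0.040800 / 0.4507820 = 0.0905

0.09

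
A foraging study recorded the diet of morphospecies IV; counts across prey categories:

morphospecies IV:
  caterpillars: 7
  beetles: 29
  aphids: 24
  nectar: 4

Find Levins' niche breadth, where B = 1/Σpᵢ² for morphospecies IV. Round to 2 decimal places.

2.76

Proportions for morphospecies IV (n=64): 7/64=0.1094, 29/64=0.4531, 24/64=0.3750, 4/64=0.0625
Σpᵢ² = 0.1094² + 0.4531² + 0.3750² + 0.0625² = 0.011968 + 0.205300 + 0.140625 + 0.003906 = 0.361799
B = 1 / 0.361799 = 2.7640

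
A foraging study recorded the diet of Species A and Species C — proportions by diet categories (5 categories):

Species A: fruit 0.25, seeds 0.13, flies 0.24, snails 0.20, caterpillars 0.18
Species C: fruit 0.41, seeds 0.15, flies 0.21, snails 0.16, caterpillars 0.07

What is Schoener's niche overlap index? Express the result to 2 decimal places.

0.82

Σ|p₁ᵢ − p₂ᵢ| = 0.16 + 0.02 + 0.03 + 0.04 + 0.11 = 0.36
D = 1 − ½ × 0.36 = 1 − 0.180 = 0.8200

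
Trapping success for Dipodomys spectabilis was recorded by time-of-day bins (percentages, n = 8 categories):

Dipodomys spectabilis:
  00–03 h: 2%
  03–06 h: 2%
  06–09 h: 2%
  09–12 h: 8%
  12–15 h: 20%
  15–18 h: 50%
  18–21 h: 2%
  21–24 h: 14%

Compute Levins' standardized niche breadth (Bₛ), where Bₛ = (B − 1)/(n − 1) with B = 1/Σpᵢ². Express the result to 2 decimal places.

0.31

Convert percentages to proportions (divide by 100).
Σpᵢ² = 0.02² + 0.02² + 0.02² + 0.08² + 0.20² + 0.50² + 0.02² + 0.14² = 0.0004 + 0.0004 + 0.0004 + 0.0064 + 0.0400 + 0.2500 + 0.0004 + 0.0196 = 0.3176
B = 1 / 0.3176 = 3.1486
Bₛ = (B − 1)/(n − 1) = (3.1486 − 1)/(8 − 1) = 2.1486/7 = 0.3069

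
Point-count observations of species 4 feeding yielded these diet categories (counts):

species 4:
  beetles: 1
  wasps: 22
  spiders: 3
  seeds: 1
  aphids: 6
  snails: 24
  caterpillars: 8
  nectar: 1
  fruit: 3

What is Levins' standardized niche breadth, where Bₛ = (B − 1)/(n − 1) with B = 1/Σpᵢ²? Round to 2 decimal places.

Proportions for species 4 (n=69): 1/69=0.0145, 22/69=0.3188, 3/69=0.0435, 1/69=0.0145, 6/69=0.0870, 24/69=0.3478, 8/69=0.1159, 1/69=0.0145, 3/69=0.0435
Σpᵢ² = 0.0145² + 0.3188² + 0.0435² + 0.0145² + 0.0870² + 0.3478² + 0.1159² + 0.0145² + 0.0435² = 0.000210 + 0.101633 + 0.001892 + 0.000210 + 0.007569 + 0.120965 + 0.013433 + 0.000210 + 0.001892 = 0.248014
B = 1 / 0.248014 = 4.0320
Bₛ = (B − 1)/(n − 1) = (4.0320 − 1)/(9 − 1) = 3.0320/8 = 0.3790

0.38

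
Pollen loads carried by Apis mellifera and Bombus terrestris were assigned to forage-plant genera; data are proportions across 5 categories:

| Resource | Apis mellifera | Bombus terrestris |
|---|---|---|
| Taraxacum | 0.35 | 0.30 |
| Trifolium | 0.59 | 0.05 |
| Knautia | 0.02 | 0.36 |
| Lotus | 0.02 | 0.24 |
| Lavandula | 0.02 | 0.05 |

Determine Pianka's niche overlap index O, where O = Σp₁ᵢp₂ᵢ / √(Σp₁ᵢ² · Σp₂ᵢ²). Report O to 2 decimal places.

Σ p₁ᵢp₂ᵢ = 0.1050 + 0.0295 + 0.0072 + 0.0048 + 0.0010 = 0.1475
Σp_1ᵢ² = 0.35² + 0.59² + 0.02² + 0.02² + 0.02² = 0.1225 + 0.3481 + 0.0004 + 0.0004 + 0.0004 = 0.4718
Σp_2ᵢ² = 0.30² + 0.05² + 0.36² + 0.24² + 0.05² = 0.0900 + 0.0025 + 0.1296 + 0.0576 + 0.0025 = 0.2822
O = 0.1475 / √(0.4718 × 0.2822) = 0.1475 / 0.36489 = 0.4042

0.40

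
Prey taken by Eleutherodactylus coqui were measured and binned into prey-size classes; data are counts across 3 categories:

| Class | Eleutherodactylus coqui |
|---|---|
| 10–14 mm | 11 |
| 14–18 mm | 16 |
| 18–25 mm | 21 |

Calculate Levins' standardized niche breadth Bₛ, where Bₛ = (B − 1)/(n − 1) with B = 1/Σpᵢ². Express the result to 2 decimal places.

0.91

Proportions for Eleutherodactylus coqui (n=48): 11/48=0.2292, 16/48=0.3333, 21/48=0.4375
Σpᵢ² = 0.2292² + 0.3333² + 0.4375² = 0.052533 + 0.111089 + 0.191406 = 0.355028
B = 1 / 0.355028 = 2.8167
Bₛ = (B − 1)/(n − 1) = (2.8167 − 1)/(3 − 1) = 1.8167/2 = 0.9084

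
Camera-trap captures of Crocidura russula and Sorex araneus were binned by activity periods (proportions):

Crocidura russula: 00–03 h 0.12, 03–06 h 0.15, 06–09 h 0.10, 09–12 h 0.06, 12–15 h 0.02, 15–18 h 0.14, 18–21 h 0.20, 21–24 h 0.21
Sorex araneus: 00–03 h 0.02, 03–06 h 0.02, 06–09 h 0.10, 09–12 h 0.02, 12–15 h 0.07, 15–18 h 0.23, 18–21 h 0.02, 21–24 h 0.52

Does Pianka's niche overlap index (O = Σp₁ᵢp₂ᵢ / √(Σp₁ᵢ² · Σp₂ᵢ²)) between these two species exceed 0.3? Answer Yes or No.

Σ p₁ᵢp₂ᵢ = 0.0024 + 0.0030 + 0.0100 + 0.0012 + 0.0014 + 0.0322 + 0.0040 + 0.1092 = 0.1634
Σp_1ᵢ² = 0.12² + 0.15² + 0.10² + 0.06² + 0.02² + 0.14² + 0.20² + 0.21² = 0.0144 + 0.0225 + 0.0100 + 0.0036 + 0.0004 + 0.0196 + 0.0400 + 0.0441 = 0.1546
Σp_2ᵢ² = 0.02² + 0.02² + 0.10² + 0.02² + 0.07² + 0.23² + 0.02² + 0.52² = 0.0004 + 0.0004 + 0.0100 + 0.0004 + 0.0049 + 0.0529 + 0.0004 + 0.2704 = 0.3398
O = 0.1634 / √(0.1546 × 0.3398) = 0.1634 / 0.22920 = 0.7129
O = 0.7129 > 0.3 → Yes.

Yes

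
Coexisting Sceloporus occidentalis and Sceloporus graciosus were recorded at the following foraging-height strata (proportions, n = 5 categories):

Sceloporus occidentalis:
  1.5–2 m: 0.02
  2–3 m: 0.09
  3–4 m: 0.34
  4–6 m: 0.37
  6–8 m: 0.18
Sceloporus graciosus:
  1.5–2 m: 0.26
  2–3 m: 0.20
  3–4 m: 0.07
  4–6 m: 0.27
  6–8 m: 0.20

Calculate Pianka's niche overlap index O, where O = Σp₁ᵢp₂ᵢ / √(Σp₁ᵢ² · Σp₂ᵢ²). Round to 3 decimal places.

Σ p₁ᵢp₂ᵢ = 0.0052 + 0.0180 + 0.0238 + 0.0999 + 0.0360 = 0.1829
Σp_1ᵢ² = 0.02² + 0.09² + 0.34² + 0.37² + 0.18² = 0.0004 + 0.0081 + 0.1156 + 0.1369 + 0.0324 = 0.2934
Σp_2ᵢ² = 0.26² + 0.20² + 0.07² + 0.27² + 0.20² = 0.0676 + 0.0400 + 0.0049 + 0.0729 + 0.0400 = 0.2254
O = 0.1829 / √(0.2934 × 0.2254) = 0.1829 / 0.257162 = 0.71122

0.711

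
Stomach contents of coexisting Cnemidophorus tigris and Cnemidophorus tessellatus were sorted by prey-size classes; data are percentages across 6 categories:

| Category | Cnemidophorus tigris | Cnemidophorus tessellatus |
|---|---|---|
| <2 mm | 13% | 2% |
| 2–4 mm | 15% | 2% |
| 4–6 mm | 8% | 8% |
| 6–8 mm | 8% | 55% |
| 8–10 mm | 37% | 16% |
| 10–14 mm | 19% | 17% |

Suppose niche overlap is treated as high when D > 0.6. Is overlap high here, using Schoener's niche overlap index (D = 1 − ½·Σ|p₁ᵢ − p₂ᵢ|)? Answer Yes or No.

No

Convert percentages to proportions (divide by 100).
Σ|p₁ᵢ − p₂ᵢ| = 0.11 + 0.13 + 0.00 + 0.47 + 0.21 + 0.02 = 0.94
D = 1 − ½ × 0.94 = 1 − 0.470 = 0.5300
D = 0.5300 < 0.6 → No.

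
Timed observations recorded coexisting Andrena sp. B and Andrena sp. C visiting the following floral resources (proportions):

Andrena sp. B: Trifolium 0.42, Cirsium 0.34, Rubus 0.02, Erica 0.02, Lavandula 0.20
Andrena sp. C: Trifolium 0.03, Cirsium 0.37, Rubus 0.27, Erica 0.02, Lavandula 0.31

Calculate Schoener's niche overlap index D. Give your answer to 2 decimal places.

0.61

Σ|p₁ᵢ − p₂ᵢ| = 0.39 + 0.03 + 0.25 + 0.00 + 0.11 = 0.78
D = 1 − ½ × 0.78 = 1 − 0.390 = 0.6100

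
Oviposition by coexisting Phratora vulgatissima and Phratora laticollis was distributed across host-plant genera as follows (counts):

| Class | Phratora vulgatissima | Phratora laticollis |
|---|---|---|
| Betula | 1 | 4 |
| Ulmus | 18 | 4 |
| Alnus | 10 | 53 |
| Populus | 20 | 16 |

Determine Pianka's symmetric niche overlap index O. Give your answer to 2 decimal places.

Proportions for Phratora vulgatissima (n=49): 1/49=0.0204, 18/49=0.3673, 10/49=0.2041, 20/49=0.4082
Proportions for Phratora laticollis (n=77): 4/77=0.0519, 4/77=0.0519, 53/77=0.6883, 16/77=0.2078
Σ p₁ᵢp₂ᵢ = 0.001059 + 0.019063 + 0.140482 + 0.084824 = 0.245428
Σp_1ᵢ² = 0.0204² + 0.3673² + 0.2041² + 0.4082² = 0.000416 + 0.134909 + 0.041657 + 0.166627 = 0.343609
Σp_2ᵢ² = 0.0519² + 0.0519² + 0.6883² + 0.2078² = 0.002694 + 0.002694 + 0.473757 + 0.043181 = 0.522326
O = 0.245428 / √(0.343609 × 0.522326) = 0.245428 / 0.4236460 = 0.5793

0.58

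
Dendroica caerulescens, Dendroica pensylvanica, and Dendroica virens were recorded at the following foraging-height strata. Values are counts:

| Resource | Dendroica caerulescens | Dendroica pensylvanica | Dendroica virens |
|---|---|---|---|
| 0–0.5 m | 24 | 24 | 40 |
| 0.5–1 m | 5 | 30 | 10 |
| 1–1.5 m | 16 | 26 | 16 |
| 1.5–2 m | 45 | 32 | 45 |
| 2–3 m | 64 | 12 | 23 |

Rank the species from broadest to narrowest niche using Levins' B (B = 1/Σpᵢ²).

Dendroica pensylvanica > Dendroica virens > Dendroica caerulescens

Proportions for Dendroica caerulescens (n=154): 24/154=0.1558, 5/154=0.0325, 16/154=0.1039, 45/154=0.2922, 64/154=0.4156
Proportions for Dendroica pensylvanica (n=124): 24/124=0.1935, 30/124=0.2419, 26/124=0.2097, 32/124=0.2581, 12/124=0.0968
Proportions for Dendroica virens (n=134): 40/134=0.2985, 10/134=0.0746, 16/134=0.1194, 45/134=0.3358, 23/134=0.1716
Σp_caerᵢ² = 0.1558² + 0.0325² + 0.1039² + 0.2922² + 0.4156² = 0.024274 + 0.001056 + 0.010795 + 0.085381 + 0.172723 = 0.294229
B_caer = 1 / 0.294229 = 3.3987
Σp_pensᵢ² = 0.1935² + 0.2419² + 0.2097² + 0.2581² + 0.0968² = 0.037442 + 0.058516 + 0.043974 + 0.066616 + 0.009370 = 0.215918
B_pens = 1 / 0.215918 = 4.6314
Σp_vireᵢ² = 0.2985² + 0.0746² + 0.1194² + 0.3358² + 0.1716² = 0.089102 + 0.005565 + 0.014256 + 0.112762 + 0.029447 = 0.251132
B_vire = 1 / 0.251132 = 3.9820
Ranking by B (broadest → narrowest): Dendroica pensylvanica (4.63) > Dendroica virens (3.98) > Dendroica caerulescens (3.40)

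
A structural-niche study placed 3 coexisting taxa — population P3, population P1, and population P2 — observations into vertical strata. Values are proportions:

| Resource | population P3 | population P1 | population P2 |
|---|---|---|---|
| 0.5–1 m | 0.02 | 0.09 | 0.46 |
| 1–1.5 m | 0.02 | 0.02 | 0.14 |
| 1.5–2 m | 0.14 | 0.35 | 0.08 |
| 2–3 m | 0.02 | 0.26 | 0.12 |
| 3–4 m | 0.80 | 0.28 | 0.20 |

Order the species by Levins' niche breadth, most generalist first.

population P1 > population P2 > population P3

Σp_P3ᵢ² = 0.02² + 0.02² + 0.14² + 0.02² + 0.80² = 0.0004 + 0.0004 + 0.0196 + 0.0004 + 0.6400 = 0.6608
B_P3 = 1 / 0.6608 = 1.5133
Σp_P1ᵢ² = 0.09² + 0.02² + 0.35² + 0.26² + 0.28² = 0.0081 + 0.0004 + 0.1225 + 0.0676 + 0.0784 = 0.2770
B_P1 = 1 / 0.2770 = 3.6101
Σp_P2ᵢ² = 0.46² + 0.14² + 0.08² + 0.12² + 0.20² = 0.2116 + 0.0196 + 0.0064 + 0.0144 + 0.0400 = 0.2920
B_P2 = 1 / 0.2920 = 3.4247
Ranking by B (broadest → narrowest): population P1 (3.61) > population P2 (3.42) > population P3 (1.51)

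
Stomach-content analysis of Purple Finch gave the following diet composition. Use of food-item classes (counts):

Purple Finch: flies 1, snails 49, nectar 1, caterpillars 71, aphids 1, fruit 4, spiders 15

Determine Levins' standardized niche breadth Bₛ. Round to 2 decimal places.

Proportions for Purple Finch (n=142): 1/142=0.0070, 49/142=0.3451, 1/142=0.0070, 71/142=0.5000, 1/142=0.0070, 4/142=0.0282, 15/142=0.1056
Σpᵢ² = 0.0070² + 0.3451² + 0.0070² + 0.5000² + 0.0070² + 0.0282² + 0.1056² = 0.000049 + 0.119094 + 0.000049 + 0.250000 + 0.000049 + 0.000795 + 0.011151 = 0.381187
B = 1 / 0.381187 = 2.6234
Bₛ = (B − 1)/(n − 1) = (2.6234 − 1)/(7 − 1) = 1.6234/6 = 0.2706

0.27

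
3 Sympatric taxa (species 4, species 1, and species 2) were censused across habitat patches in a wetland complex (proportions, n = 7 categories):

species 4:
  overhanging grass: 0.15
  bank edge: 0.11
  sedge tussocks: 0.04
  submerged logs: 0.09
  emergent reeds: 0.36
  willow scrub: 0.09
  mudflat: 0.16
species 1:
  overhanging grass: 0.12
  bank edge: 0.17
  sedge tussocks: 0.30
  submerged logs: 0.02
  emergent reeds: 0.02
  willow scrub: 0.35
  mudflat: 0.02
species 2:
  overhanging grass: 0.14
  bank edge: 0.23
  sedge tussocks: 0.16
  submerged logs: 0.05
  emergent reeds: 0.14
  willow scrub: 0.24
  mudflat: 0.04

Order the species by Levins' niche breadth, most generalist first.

species 2 > species 4 > species 1

Σp_4ᵢ² = 0.15² + 0.11² + 0.04² + 0.09² + 0.36² + 0.09² + 0.16² = 0.0225 + 0.0121 + 0.0016 + 0.0081 + 0.1296 + 0.0081 + 0.0256 = 0.2076
B_4 = 1 / 0.2076 = 4.8170
Σp_1ᵢ² = 0.12² + 0.17² + 0.30² + 0.02² + 0.02² + 0.35² + 0.02² = 0.0144 + 0.0289 + 0.0900 + 0.0004 + 0.0004 + 0.1225 + 0.0004 = 0.2570
B_1 = 1 / 0.2570 = 3.8911
Σp_2ᵢ² = 0.14² + 0.23² + 0.16² + 0.05² + 0.14² + 0.24² + 0.04² = 0.0196 + 0.0529 + 0.0256 + 0.0025 + 0.0196 + 0.0576 + 0.0016 = 0.1794
B_2 = 1 / 0.1794 = 5.5741
Ranking by B (broadest → narrowest): species 2 (5.57) > species 4 (4.82) > species 1 (3.89)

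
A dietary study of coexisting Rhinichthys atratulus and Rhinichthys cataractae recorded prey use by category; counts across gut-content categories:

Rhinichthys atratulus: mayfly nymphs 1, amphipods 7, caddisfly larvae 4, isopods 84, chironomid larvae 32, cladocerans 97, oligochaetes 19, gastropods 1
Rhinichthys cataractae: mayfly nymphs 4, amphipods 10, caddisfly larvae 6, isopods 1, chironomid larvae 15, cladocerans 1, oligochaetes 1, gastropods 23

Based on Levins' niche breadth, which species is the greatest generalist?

Proportions for Rhinichthys atratulus (n=245): 1/245=0.0041, 7/245=0.0286, 4/245=0.0163, 84/245=0.3429, 32/245=0.1306, 97/245=0.3959, 19/245=0.0776, 1/245=0.0041
Proportions for Rhinichthys cataractae (n=61): 4/61=0.0656, 10/61=0.1639, 6/61=0.0984, 1/61=0.0164, 15/61=0.2459, 1/61=0.0164, 1/61=0.0164, 23/61=0.3770
Σp_atraᵢ² = 0.0041² + 0.0286² + 0.0163² + 0.3429² + 0.1306² + 0.3959² + 0.0776² + 0.0041² = 0.000017 + 0.000818 + 0.000266 + 0.117580 + 0.017056 + 0.156737 + 0.006022 + 0.000017 = 0.298513
B_atra = 1 / 0.298513 = 3.3499
Σp_cataᵢ² = 0.0656² + 0.1639² + 0.0984² + 0.0164² + 0.2459² + 0.0164² + 0.0164² + 0.3770² = 0.004303 + 0.026863 + 0.009683 + 0.000269 + 0.060467 + 0.000269 + 0.000269 + 0.142129 = 0.244252
B_cata = 1 / 0.244252 = 4.0941
Highest B → broadest niche (most generalist): Rhinichthys cataractae (B = 4.09).

Rhinichthys cataractae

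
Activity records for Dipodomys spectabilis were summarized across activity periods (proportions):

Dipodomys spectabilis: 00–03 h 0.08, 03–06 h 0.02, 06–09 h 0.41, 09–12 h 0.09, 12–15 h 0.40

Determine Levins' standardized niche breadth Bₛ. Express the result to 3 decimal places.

Σpᵢ² = 0.08² + 0.02² + 0.41² + 0.09² + 0.40² = 0.0064 + 0.0004 + 0.1681 + 0.0081 + 0.1600 = 0.3430
B = 1 / 0.3430 = 2.91545
Bₛ = (B − 1)/(n − 1) = (2.91545 − 1)/(5 − 1) = 1.91545/4 = 0.47886

0.479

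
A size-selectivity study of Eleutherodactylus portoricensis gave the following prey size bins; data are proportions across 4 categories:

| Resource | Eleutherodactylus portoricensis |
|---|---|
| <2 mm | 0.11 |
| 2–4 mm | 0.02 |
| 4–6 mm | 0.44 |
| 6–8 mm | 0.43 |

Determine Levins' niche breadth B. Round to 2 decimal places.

Σpᵢ² = 0.11² + 0.02² + 0.44² + 0.43² = 0.0121 + 0.0004 + 0.1936 + 0.1849 = 0.3910
B = 1 / 0.3910 = 2.5575

2.56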